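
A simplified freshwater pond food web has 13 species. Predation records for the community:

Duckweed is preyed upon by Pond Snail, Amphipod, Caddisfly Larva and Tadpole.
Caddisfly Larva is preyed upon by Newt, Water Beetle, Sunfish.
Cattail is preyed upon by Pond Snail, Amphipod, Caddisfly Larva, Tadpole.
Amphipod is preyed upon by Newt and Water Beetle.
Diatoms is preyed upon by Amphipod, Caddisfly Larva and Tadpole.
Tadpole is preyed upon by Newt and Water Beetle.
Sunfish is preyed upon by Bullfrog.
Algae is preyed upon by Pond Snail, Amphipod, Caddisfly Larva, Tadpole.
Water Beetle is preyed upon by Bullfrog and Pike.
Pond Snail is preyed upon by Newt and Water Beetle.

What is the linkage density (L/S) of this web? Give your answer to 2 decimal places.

There are L = 27 links among S = 13 species.
L/S = 27/13 = 2.0769 ≈ 2.08.

L/S = 2.08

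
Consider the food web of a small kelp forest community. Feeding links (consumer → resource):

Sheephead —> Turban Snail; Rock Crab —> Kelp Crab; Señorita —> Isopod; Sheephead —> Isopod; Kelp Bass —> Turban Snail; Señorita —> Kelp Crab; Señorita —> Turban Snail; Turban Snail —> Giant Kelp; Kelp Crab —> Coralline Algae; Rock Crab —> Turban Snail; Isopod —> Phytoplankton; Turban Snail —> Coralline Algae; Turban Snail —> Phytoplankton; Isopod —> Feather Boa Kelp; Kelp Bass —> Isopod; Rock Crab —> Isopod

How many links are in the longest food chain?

One longest chain: Feather Boa Kelp → Isopod → Señorita.
It has 3 species and 2 links.

2 links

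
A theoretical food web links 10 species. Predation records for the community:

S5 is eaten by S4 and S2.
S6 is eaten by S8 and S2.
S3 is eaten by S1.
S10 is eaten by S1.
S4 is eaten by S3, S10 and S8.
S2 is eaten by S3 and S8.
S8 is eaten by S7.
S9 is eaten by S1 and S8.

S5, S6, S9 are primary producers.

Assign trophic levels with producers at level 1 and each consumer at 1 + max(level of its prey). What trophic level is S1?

Trophic level 4

S5 is a producer → level 1.
S4 eats S5 → level 2.
S10 eats S4 → level 3.
S1 eats S10 (level 3); other prey at levels: S9 1, S3 3 → level 4.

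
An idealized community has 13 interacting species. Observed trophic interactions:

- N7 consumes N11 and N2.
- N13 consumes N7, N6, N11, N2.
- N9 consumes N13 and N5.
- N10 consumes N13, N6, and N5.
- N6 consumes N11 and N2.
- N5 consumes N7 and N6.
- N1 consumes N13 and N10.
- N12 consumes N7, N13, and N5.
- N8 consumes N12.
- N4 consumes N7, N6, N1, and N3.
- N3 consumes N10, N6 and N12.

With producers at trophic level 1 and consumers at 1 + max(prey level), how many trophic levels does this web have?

6

Producers (level 1): N11, N2.
N11 → N7 → N5 → N10 → N1 → N4 gives N4 level 6.
No species has a prey at level 6, so no species reaches level 7.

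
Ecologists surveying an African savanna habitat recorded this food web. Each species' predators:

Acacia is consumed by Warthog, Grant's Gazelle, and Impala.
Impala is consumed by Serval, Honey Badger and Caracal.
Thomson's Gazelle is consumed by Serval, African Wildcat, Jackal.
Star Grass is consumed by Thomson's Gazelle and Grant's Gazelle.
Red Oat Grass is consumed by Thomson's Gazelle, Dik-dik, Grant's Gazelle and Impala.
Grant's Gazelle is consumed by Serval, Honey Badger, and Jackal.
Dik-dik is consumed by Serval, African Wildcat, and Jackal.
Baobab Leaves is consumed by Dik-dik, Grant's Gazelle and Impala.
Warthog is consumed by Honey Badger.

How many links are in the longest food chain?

One longest chain: Acacia → Grant's Gazelle → Serval.
It has 3 species and 2 links.

2 links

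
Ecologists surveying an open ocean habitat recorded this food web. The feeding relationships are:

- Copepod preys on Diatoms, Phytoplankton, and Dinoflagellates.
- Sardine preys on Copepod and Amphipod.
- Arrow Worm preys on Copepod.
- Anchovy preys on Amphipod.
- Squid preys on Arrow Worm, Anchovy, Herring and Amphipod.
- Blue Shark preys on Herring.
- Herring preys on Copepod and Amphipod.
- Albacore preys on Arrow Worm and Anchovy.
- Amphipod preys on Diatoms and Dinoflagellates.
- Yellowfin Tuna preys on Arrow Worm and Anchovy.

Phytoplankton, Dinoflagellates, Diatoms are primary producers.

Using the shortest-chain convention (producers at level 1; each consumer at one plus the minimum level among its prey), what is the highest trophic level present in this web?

4

Producers (level 1): Phytoplankton, Dinoflagellates, Diatoms.
Following each consumer down to its lowest-level prey: Phytoplankton → Copepod → Herring → Blue Shark (levels 1 through 4).
All prey of Blue Shark (Herring 3) are at level 3 or above, so Blue Shark is at level 1 + 3 = 4.
Every consumer has at least one prey at level 3 or below, so none exceeds level 4.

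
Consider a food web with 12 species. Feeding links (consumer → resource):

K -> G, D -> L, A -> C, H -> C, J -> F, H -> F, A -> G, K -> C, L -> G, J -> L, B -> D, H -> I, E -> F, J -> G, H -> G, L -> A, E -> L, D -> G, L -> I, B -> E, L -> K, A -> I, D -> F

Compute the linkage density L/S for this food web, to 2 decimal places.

L/S = 1.92

There are L = 23 links among S = 12 species.
L/S = 23/12 = 1.9167 ≈ 1.92.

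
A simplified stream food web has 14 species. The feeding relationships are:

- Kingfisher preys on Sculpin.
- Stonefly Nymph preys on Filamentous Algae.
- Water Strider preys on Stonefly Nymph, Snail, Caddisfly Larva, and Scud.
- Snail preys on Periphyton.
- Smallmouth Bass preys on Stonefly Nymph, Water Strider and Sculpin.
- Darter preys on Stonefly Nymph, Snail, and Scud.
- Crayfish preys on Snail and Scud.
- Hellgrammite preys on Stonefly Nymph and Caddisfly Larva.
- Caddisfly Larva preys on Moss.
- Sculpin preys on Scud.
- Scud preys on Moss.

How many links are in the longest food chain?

3 links

One longest chain: Moss → Scud → Sculpin → Smallmouth Bass.
It has 4 species and 3 links.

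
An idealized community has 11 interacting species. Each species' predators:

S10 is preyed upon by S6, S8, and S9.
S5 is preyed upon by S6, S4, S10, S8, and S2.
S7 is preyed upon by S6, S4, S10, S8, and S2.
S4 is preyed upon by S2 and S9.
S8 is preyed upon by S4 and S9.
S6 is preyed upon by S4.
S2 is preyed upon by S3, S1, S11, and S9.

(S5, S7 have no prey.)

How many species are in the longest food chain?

6 species

One longest chain: S5 → S10 → S6 → S4 → S2 → S3.
It has 6 species and 5 links.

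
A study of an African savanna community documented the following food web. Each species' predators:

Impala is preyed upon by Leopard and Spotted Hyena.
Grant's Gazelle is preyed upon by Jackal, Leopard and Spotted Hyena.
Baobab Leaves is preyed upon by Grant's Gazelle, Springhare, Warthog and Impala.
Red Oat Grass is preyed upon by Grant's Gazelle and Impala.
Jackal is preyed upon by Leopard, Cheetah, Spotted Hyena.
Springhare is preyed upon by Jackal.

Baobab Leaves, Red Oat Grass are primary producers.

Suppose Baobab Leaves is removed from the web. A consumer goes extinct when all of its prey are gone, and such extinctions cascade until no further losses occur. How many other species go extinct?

Remove Baobab Leaves.
Round 1: Springhare (all prey gone), Warthog (all prey gone) → extinct.
No further losses. Total secondary extinctions: 2.

2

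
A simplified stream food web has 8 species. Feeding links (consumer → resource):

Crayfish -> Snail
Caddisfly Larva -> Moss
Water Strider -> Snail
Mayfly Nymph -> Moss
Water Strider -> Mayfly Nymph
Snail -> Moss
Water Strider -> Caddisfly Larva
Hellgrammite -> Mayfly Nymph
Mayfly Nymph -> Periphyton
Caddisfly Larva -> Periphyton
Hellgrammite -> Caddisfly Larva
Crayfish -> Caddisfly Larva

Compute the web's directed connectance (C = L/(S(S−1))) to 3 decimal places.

The web has S = 8 species and L = 12 feeding links.
C = L / (S(S−1)) = 12 / 56 = 0.2143 ≈ 0.214.

C = 0.214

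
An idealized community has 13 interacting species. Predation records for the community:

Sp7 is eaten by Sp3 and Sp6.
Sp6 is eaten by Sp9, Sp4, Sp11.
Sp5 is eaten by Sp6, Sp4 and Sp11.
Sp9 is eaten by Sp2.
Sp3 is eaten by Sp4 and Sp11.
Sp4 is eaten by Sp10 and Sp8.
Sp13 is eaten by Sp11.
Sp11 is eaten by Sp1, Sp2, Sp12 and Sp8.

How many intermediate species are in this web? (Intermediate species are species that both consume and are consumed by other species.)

5

Intermediate species (has both prey and predators): Sp6, Sp3, Sp4, Sp9, Sp11.
Count: 5.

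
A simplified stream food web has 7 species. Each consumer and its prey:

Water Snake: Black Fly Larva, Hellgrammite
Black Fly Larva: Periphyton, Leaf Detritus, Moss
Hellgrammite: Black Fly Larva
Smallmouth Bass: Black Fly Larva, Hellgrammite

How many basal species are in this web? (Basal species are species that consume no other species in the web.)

Basal species (no prey listed): Periphyton, Leaf Detritus, Moss.
Count: 3.

3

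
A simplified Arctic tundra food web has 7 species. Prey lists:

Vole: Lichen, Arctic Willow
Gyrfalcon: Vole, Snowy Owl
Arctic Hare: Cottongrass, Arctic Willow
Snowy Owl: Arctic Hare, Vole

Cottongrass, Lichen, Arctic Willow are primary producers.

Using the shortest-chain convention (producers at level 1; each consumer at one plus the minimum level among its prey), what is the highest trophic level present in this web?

Producers (level 1): Cottongrass, Lichen, Arctic Willow.
Following each consumer down to its lowest-level prey: Cottongrass → Arctic Hare → Snowy Owl (levels 1 through 3).
All prey of Snowy Owl (Arctic Hare 2, Vole 2) are at level 2 or above, so Snowy Owl is at level 1 + 2 = 3.
Every consumer has at least one prey at level 2 or below, so none exceeds level 3.

3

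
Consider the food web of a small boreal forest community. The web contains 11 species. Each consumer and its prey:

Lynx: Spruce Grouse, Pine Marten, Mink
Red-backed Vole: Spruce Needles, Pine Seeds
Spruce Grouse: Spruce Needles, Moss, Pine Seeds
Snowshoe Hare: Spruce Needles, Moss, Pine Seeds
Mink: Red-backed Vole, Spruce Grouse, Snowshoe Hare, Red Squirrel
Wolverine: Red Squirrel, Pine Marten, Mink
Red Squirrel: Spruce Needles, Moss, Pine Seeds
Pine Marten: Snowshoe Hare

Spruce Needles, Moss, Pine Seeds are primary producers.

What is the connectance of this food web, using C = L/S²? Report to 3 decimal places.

The web has S = 11 species and L = 22 feeding links.
C = L / S² = 22 / 121 = 0.1818 ≈ 0.182.

C = 0.182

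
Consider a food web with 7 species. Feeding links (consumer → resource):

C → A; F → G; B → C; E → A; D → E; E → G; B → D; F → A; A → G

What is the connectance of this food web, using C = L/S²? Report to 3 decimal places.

C = 0.184

The web has S = 7 species and L = 9 feeding links.
C = L / S² = 9 / 49 = 0.1837 ≈ 0.184.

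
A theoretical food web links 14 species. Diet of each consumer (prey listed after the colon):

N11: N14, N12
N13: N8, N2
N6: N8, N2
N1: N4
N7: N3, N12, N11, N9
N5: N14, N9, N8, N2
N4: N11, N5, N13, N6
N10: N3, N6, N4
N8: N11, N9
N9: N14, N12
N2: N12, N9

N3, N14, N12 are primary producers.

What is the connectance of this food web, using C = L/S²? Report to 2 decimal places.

C = 0.14

The web has S = 14 species and L = 28 feeding links.
C = L / S² = 28 / 196 = 0.1429 ≈ 0.14.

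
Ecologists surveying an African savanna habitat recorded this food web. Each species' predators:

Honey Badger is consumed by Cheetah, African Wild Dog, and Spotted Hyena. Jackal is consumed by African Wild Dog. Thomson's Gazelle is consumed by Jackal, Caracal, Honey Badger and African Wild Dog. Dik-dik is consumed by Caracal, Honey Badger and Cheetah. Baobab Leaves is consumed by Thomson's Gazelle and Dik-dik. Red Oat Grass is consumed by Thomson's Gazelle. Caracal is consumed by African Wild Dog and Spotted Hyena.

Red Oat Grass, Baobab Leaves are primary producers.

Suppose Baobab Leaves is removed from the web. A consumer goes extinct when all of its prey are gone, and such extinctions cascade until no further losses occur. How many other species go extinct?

1

Remove Baobab Leaves.
Round 1: Dik-dik (all prey gone) → extinct.
No further losses. Total secondary extinctions: 1.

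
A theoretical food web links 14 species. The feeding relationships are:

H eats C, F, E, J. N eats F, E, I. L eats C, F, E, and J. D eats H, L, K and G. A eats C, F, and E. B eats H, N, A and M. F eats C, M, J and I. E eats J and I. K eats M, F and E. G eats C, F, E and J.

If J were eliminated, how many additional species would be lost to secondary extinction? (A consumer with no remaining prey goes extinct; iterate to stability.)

0

Remove J.
Every predator of it retains at least one other prey: F still has C, M, I; E still has I; G still has C, F, E; L still has C, F, E; H still has C, F, E.
No consumer loses all prey, so no secondary extinctions occur.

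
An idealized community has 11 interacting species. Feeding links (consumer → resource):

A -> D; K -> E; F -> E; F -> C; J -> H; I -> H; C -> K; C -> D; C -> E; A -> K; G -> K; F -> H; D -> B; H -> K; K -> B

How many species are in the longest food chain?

4 species

One longest chain: B → K → H → J.
It has 4 species and 3 links.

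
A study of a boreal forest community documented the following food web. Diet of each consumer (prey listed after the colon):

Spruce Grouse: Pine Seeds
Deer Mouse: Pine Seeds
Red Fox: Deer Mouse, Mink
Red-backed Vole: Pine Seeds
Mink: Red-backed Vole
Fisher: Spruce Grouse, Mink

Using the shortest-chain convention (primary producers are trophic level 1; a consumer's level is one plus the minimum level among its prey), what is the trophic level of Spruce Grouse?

Pine Seeds is a producer → level 1.
Spruce Grouse eats Pine Seeds → level 2.

Trophic level 2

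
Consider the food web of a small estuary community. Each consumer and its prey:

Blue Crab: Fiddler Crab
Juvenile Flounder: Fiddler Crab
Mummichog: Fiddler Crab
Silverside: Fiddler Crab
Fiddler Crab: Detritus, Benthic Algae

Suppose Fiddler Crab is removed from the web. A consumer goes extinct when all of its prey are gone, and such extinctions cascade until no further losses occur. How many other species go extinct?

Remove Fiddler Crab.
Round 1: Mummichog (all prey gone), Juvenile Flounder (all prey gone), Silverside (all prey gone), Blue Crab (all prey gone) → extinct.
No further losses. Total secondary extinctions: 4.

4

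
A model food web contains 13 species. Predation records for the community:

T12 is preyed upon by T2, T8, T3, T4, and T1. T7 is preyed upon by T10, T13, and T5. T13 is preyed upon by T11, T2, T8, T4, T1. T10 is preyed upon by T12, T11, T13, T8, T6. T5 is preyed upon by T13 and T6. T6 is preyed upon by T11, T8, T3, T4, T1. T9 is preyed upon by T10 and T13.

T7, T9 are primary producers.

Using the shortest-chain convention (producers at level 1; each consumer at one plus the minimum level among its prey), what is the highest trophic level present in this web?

4

Producers (level 1): T7, T9.
Following each consumer down to its lowest-level prey: T7 → T10 → T12 → T3 (levels 1 through 4).
All prey of T3 (T12 3, T6 3) are at level 3 or above, so T3 is at level 1 + 3 = 4.
Every consumer has at least one prey at level 3 or below, so none exceeds level 4.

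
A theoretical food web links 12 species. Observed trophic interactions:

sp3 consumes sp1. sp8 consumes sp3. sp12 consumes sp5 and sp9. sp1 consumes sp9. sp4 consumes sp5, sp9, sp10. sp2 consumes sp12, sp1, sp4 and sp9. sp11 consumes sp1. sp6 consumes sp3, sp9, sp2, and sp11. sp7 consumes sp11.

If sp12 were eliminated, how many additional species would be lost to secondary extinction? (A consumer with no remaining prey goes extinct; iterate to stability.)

0

Remove sp12.
Every predator of it retains at least one other prey: sp2 still has sp9, sp4, sp1.
No consumer loses all prey, so no secondary extinctions occur.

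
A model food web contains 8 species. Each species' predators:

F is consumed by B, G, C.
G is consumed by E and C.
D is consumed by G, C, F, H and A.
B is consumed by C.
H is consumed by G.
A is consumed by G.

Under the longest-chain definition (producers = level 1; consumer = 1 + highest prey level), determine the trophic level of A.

D is a producer → level 1.
A eats D → level 2.

Trophic level 2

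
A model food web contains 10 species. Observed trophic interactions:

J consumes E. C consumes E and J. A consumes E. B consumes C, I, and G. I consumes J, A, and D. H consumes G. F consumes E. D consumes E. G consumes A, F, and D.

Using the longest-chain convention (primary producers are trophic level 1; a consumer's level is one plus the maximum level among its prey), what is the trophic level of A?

Trophic level 2

E is a producer → level 1.
A eats E → level 2.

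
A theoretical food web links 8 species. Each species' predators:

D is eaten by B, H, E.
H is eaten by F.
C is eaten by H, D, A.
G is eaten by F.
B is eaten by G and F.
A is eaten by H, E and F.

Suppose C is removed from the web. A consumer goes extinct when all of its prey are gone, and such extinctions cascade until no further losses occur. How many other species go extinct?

Remove C.
Round 1: A (all prey gone), D (all prey gone) → extinct.
Round 2: B (all prey gone), H (all prey gone), E (all prey gone) → extinct.
Round 3: G (all prey gone) → extinct.
Round 4: F (all prey gone) → extinct.
No further losses. Total secondary extinctions: 7.

7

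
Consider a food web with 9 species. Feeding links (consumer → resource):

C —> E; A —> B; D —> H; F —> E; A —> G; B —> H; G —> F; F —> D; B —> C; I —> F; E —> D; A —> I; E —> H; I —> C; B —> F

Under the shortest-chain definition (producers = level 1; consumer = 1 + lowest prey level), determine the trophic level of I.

H is a producer → level 1.
E eats H → level 2.
C eats E → level 3.
I eats C → level 4.
No prey of I is below level 3, so 4 is the minimum.

Trophic level 4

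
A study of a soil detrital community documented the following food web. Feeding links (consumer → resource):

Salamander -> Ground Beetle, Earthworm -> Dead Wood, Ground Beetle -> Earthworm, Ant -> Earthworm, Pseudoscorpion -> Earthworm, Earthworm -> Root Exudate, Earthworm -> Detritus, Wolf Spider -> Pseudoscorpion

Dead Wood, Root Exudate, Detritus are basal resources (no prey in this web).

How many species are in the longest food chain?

One longest chain: Dead Wood → Earthworm → Pseudoscorpion → Wolf Spider.
It has 4 species and 3 links.

4 species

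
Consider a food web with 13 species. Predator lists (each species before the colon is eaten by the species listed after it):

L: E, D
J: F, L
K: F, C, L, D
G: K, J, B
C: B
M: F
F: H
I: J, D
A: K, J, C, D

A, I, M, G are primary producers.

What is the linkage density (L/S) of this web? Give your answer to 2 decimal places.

There are L = 20 links among S = 13 species.
L/S = 20/13 = 1.5385 ≈ 1.54.

L/S = 1.54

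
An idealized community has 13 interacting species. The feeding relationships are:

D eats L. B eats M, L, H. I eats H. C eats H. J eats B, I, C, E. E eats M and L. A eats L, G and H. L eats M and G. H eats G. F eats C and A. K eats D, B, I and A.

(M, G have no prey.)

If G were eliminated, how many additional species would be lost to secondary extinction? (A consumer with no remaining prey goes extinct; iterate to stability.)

Remove G.
Round 1: H (all prey gone) → extinct.
Round 2: C (all prey gone), I (all prey gone) → extinct.
No further losses. Total secondary extinctions: 3.

3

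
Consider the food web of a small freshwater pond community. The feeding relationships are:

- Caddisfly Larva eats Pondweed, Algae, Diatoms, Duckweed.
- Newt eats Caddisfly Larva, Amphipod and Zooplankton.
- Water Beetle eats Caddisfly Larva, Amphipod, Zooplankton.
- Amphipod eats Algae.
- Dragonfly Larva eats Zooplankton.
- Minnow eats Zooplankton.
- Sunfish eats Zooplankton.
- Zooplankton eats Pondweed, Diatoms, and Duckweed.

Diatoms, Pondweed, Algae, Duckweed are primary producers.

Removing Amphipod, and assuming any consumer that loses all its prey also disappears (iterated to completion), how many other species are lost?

0

Remove Amphipod.
Every predator of it retains at least one other prey: Newt still has Caddisfly Larva, Zooplankton; Water Beetle still has Caddisfly Larva, Zooplankton.
No consumer loses all prey, so no secondary extinctions occur.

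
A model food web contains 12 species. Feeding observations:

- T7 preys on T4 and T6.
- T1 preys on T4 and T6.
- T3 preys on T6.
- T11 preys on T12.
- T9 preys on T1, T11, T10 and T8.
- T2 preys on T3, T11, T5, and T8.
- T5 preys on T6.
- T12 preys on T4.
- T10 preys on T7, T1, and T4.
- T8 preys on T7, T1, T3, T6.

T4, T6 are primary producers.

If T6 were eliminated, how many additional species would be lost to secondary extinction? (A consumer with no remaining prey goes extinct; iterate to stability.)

Remove T6.
Round 1: T3 (all prey gone), T5 (all prey gone) → extinct.
No further losses. Total secondary extinctions: 2.

2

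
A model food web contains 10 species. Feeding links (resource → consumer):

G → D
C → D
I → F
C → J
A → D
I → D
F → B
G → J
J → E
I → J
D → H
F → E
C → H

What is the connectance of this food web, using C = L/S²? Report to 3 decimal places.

The web has S = 10 species and L = 13 feeding links.
C = L / S² = 13 / 100 = 0.1300 ≈ 0.130.

C = 0.130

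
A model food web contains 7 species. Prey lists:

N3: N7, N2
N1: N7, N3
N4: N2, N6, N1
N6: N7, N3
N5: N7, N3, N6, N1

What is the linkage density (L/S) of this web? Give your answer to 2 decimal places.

There are L = 13 links among S = 7 species.
L/S = 13/7 = 1.8571 ≈ 1.86.

L/S = 1.86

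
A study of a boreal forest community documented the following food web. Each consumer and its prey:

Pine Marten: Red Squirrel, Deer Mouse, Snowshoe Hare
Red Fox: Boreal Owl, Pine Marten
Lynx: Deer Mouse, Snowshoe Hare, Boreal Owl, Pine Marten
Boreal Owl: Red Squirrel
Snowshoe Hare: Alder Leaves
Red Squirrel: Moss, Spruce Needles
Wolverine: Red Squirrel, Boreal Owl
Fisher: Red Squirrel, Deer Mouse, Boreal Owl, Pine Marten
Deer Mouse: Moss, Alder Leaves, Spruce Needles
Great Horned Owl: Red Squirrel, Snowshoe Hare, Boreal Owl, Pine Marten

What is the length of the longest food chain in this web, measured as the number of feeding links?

3 links

One longest chain: Moss → Red Squirrel → Boreal Owl → Red Fox.
It has 4 species and 3 links.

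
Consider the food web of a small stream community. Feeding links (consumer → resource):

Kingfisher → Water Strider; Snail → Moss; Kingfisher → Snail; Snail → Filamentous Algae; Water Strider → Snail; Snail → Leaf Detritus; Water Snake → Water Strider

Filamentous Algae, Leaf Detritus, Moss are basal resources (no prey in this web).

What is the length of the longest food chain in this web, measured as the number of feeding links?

One longest chain: Filamentous Algae → Snail → Water Strider → Kingfisher.
It has 4 species and 3 links.

3 links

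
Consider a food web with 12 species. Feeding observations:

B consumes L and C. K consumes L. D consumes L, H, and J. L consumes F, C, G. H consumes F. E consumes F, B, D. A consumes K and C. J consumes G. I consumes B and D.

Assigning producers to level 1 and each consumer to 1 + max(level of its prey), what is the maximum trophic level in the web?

Producers (level 1): C, G, F.
F → H → D → E gives E level 4.
No species has a prey at level 4, so no species reaches level 5.

4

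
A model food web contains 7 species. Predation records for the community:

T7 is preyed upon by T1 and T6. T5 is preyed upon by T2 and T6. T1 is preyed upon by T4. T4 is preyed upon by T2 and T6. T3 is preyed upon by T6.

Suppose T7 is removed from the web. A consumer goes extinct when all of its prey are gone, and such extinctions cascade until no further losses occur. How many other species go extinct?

Remove T7.
Round 1: T1 (all prey gone) → extinct.
Round 2: T4 (all prey gone) → extinct.
No further losses. Total secondary extinctions: 2.

2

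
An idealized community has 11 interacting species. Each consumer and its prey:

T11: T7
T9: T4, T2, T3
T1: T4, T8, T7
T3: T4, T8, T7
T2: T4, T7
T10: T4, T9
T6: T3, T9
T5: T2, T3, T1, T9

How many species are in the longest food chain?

One longest chain: T4 → T2 → T9 → T6.
It has 4 species and 3 links.

4 species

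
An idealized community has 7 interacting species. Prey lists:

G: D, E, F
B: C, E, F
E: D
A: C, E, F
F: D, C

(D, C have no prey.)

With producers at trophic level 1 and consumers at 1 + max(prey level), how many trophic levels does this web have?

Producers (level 1): D, C.
D → E → B gives B level 3.
No species has a prey at level 3, so no species reaches level 4.

3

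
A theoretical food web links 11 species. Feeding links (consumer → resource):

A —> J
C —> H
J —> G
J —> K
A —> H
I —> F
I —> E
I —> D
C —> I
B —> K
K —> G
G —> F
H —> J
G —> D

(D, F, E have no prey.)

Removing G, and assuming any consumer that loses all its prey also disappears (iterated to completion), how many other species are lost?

5

Remove G.
Round 1: K (all prey gone) → extinct.
Round 2: J (all prey gone), B (all prey gone) → extinct.
Round 3: H (all prey gone) → extinct.
Round 4: A (all prey gone) → extinct.
No further losses. Total secondary extinctions: 5.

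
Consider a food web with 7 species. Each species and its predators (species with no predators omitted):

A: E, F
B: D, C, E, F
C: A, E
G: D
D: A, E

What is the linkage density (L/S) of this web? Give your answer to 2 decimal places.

L/S = 1.57

There are L = 11 links among S = 7 species.
L/S = 11/7 = 1.5714 ≈ 1.57.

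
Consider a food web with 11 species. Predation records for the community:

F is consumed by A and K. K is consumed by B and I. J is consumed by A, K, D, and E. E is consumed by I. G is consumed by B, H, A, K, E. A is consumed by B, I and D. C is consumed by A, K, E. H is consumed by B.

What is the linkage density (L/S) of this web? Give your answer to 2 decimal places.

L/S = 1.91

There are L = 21 links among S = 11 species.
L/S = 21/11 = 1.9091 ≈ 1.91.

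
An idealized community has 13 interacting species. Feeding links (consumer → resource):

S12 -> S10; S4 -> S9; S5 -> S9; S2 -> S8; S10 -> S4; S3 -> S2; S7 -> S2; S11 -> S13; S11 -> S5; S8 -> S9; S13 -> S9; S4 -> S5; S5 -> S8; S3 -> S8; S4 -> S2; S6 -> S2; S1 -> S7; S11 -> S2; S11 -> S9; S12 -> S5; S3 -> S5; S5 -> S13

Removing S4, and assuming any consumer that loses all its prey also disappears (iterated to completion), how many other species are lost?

Remove S4.
Round 1: S10 (all prey gone) → extinct.
No further losses. Total secondary extinctions: 1.

1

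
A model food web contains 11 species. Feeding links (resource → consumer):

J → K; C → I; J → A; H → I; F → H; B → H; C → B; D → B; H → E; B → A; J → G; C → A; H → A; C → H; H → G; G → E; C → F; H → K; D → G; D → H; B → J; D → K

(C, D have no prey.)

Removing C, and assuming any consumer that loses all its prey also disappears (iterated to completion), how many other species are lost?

1

Remove C.
Round 1: F (all prey gone) → extinct.
No further losses. Total secondary extinctions: 1.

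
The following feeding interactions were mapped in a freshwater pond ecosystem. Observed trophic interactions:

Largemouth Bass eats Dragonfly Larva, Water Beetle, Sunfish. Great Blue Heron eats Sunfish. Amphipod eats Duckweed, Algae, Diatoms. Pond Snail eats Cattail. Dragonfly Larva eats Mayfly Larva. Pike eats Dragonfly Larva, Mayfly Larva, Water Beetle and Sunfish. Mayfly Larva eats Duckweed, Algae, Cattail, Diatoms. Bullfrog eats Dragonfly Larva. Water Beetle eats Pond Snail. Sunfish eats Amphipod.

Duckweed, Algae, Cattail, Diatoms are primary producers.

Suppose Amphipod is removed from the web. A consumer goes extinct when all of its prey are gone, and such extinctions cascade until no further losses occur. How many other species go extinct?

2

Remove Amphipod.
Round 1: Sunfish (all prey gone) → extinct.
Round 2: Great Blue Heron (all prey gone) → extinct.
No further losses. Total secondary extinctions: 2.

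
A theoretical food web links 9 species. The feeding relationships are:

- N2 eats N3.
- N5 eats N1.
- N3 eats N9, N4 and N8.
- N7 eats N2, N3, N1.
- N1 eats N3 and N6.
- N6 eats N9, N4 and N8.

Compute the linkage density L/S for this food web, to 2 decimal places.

There are L = 13 links among S = 9 species.
L/S = 13/9 = 1.4444 ≈ 1.44.

L/S = 1.44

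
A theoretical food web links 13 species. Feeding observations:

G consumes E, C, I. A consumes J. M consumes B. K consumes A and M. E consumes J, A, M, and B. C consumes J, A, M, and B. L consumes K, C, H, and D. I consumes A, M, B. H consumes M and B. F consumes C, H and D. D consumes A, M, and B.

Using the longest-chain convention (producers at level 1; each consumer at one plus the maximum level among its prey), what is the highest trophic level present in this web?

4

Producers (level 1): B, J.
J → A → I → G gives G level 4.
No species has a prey at level 4, so no species reaches level 5.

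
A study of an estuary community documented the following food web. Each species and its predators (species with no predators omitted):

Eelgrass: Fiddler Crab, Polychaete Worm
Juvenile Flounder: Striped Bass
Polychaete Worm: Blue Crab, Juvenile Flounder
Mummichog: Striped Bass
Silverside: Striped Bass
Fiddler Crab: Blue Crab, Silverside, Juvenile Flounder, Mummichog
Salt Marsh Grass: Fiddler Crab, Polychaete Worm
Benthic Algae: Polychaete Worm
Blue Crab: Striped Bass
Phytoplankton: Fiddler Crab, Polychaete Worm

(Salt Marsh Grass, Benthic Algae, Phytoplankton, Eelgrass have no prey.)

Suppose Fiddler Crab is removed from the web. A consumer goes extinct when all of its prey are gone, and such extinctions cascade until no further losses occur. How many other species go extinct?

2

Remove Fiddler Crab.
Round 1: Silverside (all prey gone), Mummichog (all prey gone) → extinct.
No further losses. Total secondary extinctions: 2.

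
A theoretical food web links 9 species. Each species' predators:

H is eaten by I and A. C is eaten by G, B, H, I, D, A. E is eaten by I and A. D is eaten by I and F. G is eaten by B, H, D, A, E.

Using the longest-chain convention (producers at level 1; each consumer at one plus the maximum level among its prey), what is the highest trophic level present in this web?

4

Producers (level 1): C.
C → G → H → A gives A level 4.
No species has a prey at level 4, so no species reaches level 5.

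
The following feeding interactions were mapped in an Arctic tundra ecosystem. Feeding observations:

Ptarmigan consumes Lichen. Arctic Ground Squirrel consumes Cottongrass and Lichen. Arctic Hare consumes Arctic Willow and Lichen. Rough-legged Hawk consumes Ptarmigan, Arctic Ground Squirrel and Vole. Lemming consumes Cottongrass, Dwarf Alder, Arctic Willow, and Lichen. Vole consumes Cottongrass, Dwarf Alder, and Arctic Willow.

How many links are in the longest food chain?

One longest chain: Lichen → Arctic Ground Squirrel → Rough-legged Hawk.
It has 3 species and 2 links.

2 links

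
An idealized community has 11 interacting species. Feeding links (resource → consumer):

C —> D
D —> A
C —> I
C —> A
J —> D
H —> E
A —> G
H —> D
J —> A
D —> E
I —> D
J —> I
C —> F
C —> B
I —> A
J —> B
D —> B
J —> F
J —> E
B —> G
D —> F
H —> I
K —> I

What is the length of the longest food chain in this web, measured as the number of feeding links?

4 links

One longest chain: J → I → D → A → G.
It has 5 species and 4 links.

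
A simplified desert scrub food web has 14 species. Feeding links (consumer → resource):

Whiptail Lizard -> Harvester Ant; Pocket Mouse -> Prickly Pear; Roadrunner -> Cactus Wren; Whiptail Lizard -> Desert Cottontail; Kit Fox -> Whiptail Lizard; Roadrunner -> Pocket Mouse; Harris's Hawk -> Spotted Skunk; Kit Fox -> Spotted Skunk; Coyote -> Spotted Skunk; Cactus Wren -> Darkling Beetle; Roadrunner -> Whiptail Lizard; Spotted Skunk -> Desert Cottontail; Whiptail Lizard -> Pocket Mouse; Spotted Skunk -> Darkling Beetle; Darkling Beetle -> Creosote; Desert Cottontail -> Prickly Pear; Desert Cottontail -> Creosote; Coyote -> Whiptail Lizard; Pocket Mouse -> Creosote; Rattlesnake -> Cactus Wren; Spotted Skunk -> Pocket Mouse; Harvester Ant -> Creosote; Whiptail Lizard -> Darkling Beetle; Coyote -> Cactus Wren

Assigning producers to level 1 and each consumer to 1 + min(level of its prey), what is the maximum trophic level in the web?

4

Producers (level 1): Creosote, Prickly Pear.
Following each consumer down to its lowest-level prey: Creosote → Harvester Ant → Whiptail Lizard → Kit Fox (levels 1 through 4).
All prey of Kit Fox (Whiptail Lizard 3, Spotted Skunk 3) are at level 3 or above, so Kit Fox is at level 1 + 3 = 4.
Every consumer has at least one prey at level 3 or below, so none exceeds level 4.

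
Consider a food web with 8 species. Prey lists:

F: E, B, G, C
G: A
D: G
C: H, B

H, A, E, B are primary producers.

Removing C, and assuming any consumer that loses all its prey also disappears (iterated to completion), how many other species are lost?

0

Remove C.
Every predator of it retains at least one other prey: F still has E, B, G.
No consumer loses all prey, so no secondary extinctions occur.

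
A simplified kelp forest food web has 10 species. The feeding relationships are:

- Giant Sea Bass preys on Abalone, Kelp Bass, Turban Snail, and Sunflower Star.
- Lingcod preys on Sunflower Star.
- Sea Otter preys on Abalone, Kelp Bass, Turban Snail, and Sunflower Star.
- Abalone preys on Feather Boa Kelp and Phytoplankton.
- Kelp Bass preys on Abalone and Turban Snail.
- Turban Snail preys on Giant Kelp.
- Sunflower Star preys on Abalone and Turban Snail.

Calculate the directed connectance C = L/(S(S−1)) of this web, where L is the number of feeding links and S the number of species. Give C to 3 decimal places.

C = 0.178

The web has S = 10 species and L = 16 feeding links.
C = L / (S(S−1)) = 16 / 90 = 0.1778 ≈ 0.178.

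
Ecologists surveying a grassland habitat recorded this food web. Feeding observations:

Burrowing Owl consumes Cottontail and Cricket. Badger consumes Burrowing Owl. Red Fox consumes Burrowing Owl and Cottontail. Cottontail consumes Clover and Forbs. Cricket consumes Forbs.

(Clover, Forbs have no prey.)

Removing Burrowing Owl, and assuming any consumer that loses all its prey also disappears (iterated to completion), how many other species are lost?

1

Remove Burrowing Owl.
Round 1: Badger (all prey gone) → extinct.
No further losses. Total secondary extinctions: 1.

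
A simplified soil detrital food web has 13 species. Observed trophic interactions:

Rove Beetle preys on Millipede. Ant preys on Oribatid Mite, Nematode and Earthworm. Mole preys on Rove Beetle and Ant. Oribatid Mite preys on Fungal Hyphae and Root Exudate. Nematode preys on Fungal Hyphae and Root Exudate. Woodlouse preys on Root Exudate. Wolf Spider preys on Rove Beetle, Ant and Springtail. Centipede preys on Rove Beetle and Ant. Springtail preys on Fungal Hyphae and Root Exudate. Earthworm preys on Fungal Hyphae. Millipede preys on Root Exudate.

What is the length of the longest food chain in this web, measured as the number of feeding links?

3 links

One longest chain: Root Exudate → Millipede → Rove Beetle → Wolf Spider.
It has 4 species and 3 links.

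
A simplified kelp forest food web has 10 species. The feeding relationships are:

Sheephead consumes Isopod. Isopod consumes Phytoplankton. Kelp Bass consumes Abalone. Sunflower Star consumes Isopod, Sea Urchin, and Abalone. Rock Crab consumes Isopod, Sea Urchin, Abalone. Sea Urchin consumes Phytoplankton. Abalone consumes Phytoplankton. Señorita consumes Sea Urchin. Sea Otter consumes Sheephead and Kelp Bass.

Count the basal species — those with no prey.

1

Basal species (no prey listed): Phytoplankton.
Count: 1.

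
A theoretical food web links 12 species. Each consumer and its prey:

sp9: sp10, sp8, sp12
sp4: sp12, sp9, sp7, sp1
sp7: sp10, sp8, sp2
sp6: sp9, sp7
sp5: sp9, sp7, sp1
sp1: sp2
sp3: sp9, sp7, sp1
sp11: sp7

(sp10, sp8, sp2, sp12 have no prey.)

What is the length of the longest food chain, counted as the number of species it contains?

One longest chain: sp10 → sp9 → sp4.
It has 3 species and 2 links.

3 species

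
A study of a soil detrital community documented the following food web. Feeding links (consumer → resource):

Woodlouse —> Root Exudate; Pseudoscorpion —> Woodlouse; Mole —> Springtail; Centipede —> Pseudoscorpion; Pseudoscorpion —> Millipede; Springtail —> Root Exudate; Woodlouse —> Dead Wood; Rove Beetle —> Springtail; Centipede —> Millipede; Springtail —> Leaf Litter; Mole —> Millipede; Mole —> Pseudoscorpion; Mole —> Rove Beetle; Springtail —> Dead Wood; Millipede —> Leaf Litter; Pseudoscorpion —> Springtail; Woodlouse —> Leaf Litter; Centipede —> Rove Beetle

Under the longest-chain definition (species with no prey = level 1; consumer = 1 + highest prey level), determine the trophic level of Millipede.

Trophic level 2

Leaf Litter has no prey (basal) → level 1.
Millipede eats Leaf Litter → level 2.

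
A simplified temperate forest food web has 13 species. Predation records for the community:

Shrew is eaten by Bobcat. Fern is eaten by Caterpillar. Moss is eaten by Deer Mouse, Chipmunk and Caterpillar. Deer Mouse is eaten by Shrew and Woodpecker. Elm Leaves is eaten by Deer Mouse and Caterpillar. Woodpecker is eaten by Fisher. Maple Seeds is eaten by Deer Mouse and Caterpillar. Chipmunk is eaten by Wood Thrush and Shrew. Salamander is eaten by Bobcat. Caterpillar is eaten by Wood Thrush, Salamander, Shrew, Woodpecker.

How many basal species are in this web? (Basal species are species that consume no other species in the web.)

Basal species (no prey listed): Elm Leaves, Moss, Maple Seeds, Fern.
Count: 4.

4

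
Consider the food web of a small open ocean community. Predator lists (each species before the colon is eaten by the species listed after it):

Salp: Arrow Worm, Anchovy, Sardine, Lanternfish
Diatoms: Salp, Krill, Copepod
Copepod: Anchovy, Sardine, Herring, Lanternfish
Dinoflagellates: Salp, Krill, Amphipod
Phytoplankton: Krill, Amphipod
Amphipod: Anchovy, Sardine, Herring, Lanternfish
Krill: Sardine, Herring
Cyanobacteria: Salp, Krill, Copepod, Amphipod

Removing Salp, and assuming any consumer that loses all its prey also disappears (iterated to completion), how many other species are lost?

1

Remove Salp.
Round 1: Arrow Worm (all prey gone) → extinct.
No further losses. Total secondary extinctions: 1.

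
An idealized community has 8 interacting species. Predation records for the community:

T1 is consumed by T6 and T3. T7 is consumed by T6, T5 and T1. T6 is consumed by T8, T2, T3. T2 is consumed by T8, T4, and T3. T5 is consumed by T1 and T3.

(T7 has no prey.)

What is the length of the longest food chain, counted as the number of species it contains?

One longest chain: T7 → T5 → T1 → T6 → T2 → T4.
It has 6 species and 5 links.

6 species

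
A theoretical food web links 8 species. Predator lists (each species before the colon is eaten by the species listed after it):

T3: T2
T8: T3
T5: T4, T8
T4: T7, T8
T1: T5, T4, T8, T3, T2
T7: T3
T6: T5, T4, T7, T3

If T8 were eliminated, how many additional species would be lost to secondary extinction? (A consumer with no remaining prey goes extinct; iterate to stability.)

0

Remove T8.
Every predator of it retains at least one other prey: T3 still has T6, T1, T7.
No consumer loses all prey, so no secondary extinctions occur.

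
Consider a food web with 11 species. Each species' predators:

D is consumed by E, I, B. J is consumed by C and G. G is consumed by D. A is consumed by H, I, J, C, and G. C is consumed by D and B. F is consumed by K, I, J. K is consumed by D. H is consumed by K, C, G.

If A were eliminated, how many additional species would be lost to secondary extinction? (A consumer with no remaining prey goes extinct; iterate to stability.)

1

Remove A.
Round 1: H (all prey gone) → extinct.
No further losses. Total secondary extinctions: 1.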